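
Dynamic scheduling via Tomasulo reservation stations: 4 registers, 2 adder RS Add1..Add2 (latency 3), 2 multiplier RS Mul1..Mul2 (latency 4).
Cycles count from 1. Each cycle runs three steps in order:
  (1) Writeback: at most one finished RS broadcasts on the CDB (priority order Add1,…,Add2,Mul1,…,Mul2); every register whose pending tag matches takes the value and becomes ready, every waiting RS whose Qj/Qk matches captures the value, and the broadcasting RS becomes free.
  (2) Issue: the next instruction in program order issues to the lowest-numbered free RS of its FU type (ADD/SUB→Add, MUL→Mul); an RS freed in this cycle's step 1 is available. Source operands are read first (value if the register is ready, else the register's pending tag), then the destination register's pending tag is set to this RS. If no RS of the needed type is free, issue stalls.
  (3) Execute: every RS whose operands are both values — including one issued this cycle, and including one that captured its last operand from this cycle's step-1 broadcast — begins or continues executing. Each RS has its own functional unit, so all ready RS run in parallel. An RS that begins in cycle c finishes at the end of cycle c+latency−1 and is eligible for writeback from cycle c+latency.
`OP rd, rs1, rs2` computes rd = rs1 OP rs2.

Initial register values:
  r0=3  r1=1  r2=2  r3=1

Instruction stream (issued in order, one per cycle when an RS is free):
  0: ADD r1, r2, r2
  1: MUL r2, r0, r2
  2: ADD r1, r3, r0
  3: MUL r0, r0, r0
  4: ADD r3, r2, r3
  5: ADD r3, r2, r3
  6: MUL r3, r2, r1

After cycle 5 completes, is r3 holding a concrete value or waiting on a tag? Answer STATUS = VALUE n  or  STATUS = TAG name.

  c1: issue ADD r1<-Add1  regs: r0:3,r1:Add1,r2:2,r3:1
  c2: issue MUL r2<-Mul1  regs: r0:3,r1:Add1,r2:Mul1,r3:1
  c3: issue ADD r1<-Add2  regs: r0:3,r1:Add2,r2:Mul1,r3:1
  c4: CDB Add1=4; issue MUL r0<-Mul2  regs: r0:Mul2,r1:Add2,r2:Mul1,r3:1
  c5: issue ADD r3<-Add1  regs: r0:Mul2,r1:Add2,r2:Mul1,r3:Add1

STATUS = TAG Add1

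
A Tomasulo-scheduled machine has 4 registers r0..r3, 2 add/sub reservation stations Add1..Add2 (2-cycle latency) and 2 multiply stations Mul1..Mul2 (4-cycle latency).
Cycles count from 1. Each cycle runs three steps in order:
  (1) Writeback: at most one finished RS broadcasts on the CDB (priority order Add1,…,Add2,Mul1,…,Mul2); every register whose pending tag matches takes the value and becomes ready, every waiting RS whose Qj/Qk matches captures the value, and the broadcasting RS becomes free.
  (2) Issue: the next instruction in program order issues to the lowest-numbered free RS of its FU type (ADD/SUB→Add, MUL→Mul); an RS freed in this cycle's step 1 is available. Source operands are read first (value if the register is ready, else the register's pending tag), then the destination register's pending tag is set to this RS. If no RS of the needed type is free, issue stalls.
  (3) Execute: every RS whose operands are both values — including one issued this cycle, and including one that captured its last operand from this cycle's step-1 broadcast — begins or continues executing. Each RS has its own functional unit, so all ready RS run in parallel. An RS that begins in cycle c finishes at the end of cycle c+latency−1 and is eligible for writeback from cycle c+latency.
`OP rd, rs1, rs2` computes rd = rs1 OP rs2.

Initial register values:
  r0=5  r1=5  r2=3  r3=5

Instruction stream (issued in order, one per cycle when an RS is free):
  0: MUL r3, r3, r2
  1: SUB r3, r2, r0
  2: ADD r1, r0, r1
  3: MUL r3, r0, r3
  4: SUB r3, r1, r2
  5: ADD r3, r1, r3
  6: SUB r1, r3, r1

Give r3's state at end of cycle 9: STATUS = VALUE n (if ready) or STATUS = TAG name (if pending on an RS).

cycle 1: issue MUL r3<-Mul1 // r0:5,r1:5,r2:3,r3:Mul1
cycle 2: issue SUB r3<-Add1 // r0:5,r1:5,r2:3,r3:Add1
cycle 3: issue ADD r1<-Add2 // r0:5,r1:Add2,r2:3,r3:Add1
cycle 4: CDB Add1=-2; issue MUL r3<-Mul2 // r0:5,r1:Add2,r2:3,r3:Mul2
cycle 5: CDB Add2=10; issue SUB r3<-Add1 // r0:5,r1:10,r2:3,r3:Add1
cycle 6: CDB Mul1=15; issue ADD r3<-Add2 // r0:5,r1:10,r2:3,r3:Add2
cycle 7: CDB Add1=7; issue SUB r1<-Add1 // r0:5,r1:Add1,r2:3,r3:Add2
cycle 8: CDB Mul2=-10 // r0:5,r1:Add1,r2:3,r3:Add2
cycle 9: CDB Add2=17 // r0:5,r1:Add1,r2:3,r3:17

STATUS = VALUE 17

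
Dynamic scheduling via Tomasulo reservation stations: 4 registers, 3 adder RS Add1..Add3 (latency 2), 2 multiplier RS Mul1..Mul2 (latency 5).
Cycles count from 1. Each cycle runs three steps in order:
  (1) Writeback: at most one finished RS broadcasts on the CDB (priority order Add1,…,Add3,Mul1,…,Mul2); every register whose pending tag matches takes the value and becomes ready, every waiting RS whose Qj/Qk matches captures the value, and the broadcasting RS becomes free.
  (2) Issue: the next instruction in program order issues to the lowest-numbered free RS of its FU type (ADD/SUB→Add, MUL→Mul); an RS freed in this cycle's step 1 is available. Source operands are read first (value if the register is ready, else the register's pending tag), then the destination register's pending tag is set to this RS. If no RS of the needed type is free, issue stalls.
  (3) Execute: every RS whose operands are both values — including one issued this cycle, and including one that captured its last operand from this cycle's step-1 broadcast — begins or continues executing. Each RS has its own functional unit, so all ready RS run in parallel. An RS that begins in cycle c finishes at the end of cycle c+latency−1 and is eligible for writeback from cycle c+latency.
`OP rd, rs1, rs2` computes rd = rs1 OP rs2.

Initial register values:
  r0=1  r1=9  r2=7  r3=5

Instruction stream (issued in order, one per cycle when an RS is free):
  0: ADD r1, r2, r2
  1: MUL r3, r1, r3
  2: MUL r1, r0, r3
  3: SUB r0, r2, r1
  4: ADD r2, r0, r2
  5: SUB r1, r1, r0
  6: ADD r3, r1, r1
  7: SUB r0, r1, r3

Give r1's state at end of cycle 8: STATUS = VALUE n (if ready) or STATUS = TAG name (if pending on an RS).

cycle 1: issue ADD r1<-Add1 // r0:1,r1:Add1,r2:7,r3:5
cycle 2: issue MUL r3<-Mul1 // r0:1,r1:Add1,r2:7,r3:Mul1
cycle 3: CDB Add1=14; issue MUL r1<-Mul2 // r0:1,r1:Mul2,r2:7,r3:Mul1
cycle 4: issue SUB r0<-Add1 // r0:Add1,r1:Mul2,r2:7,r3:Mul1
cycle 5: issue ADD r2<-Add2 // r0:Add1,r1:Mul2,r2:Add2,r3:Mul1
cycle 6: issue SUB r1<-Add3 // r0:Add1,r1:Add3,r2:Add2,r3:Mul1
cycle 7: stall // r0:Add1,r1:Add3,r2:Add2,r3:Mul1
cycle 8: CDB Mul1=70; stall // r0:Add1,r1:Add3,r2:Add2,r3:70

STATUS = TAG Add3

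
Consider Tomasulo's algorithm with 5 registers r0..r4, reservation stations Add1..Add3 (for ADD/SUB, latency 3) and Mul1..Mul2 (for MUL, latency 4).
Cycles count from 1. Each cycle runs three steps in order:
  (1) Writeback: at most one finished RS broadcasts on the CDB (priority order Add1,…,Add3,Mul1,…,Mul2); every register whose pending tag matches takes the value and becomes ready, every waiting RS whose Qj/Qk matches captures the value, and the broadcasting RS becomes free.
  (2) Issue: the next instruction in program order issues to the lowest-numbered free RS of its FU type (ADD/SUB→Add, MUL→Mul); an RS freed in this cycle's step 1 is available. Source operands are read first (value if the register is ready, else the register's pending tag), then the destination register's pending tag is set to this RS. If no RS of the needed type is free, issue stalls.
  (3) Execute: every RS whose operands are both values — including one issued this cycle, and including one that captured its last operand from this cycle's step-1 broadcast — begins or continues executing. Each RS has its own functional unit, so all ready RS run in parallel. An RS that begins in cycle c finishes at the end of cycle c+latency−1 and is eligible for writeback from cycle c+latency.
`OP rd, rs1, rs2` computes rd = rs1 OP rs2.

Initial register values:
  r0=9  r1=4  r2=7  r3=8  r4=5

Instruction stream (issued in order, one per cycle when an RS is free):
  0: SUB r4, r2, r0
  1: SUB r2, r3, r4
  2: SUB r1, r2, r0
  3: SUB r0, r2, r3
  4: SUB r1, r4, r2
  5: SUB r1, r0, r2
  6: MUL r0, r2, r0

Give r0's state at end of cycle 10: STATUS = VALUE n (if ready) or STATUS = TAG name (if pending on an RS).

STATUS = VALUE 2

  c1: issue SUB r4<-Add1  regs: r0:9,r1:4,r2:7,r3:8,r4:Add1
  c2: issue SUB r2<-Add2  regs: r0:9,r1:4,r2:Add2,r3:8,r4:Add1
  c3: issue SUB r1<-Add3  regs: r0:9,r1:Add3,r2:Add2,r3:8,r4:Add1
  c4: CDB Add1=-2; issue SUB r0<-Add1  regs: r0:Add1,r1:Add3,r2:Add2,r3:8,r4:-2
  c5: stall  regs: r0:Add1,r1:Add3,r2:Add2,r3:8,r4:-2
  c6: stall  regs: r0:Add1,r1:Add3,r2:Add2,r3:8,r4:-2
  c7: CDB Add2=10; issue SUB r1<-Add2  regs: r0:Add1,r1:Add2,r2:10,r3:8,r4:-2
  c8: stall  regs: r0:Add1,r1:Add2,r2:10,r3:8,r4:-2
  c9: stall  regs: r0:Add1,r1:Add2,r2:10,r3:8,r4:-2
  c10: CDB Add1=2; issue SUB r1<-Add1  regs: r0:2,r1:Add1,r2:10,r3:8,r4:-2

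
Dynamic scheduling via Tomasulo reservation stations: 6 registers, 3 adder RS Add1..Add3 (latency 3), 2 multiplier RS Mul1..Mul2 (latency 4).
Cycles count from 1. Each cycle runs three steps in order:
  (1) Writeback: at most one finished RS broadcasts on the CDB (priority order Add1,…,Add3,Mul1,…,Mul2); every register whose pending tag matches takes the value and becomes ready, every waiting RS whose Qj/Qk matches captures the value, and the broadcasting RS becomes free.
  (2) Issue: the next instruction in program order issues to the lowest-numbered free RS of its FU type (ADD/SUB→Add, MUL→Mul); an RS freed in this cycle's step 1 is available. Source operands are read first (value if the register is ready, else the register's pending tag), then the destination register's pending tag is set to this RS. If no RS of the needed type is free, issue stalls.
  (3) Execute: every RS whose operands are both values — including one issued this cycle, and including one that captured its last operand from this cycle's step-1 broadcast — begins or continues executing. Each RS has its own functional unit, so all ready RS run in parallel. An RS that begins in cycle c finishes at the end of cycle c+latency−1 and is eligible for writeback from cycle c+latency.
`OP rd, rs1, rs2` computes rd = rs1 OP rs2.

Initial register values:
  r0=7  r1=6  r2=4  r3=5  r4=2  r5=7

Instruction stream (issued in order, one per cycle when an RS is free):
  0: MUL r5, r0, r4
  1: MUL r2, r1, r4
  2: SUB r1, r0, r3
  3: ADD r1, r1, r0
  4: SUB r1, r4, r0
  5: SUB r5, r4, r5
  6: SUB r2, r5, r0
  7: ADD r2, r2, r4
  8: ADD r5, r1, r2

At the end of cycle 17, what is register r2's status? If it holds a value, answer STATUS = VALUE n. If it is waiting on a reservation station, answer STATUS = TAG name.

  c1: issue MUL r5<-Mul1  regs: r0:7,r1:6,r2:4,r3:5,r4:2,r5:Mul1
  c2: issue MUL r2<-Mul2  regs: r0:7,r1:6,r2:Mul2,r3:5,r4:2,r5:Mul1
  c3: issue SUB r1<-Add1  regs: r0:7,r1:Add1,r2:Mul2,r3:5,r4:2,r5:Mul1
  c4: issue ADD r1<-Add2  regs: r0:7,r1:Add2,r2:Mul2,r3:5,r4:2,r5:Mul1
  c5: CDB Mul1=14; issue SUB r1<-Add3  regs: r0:7,r1:Add3,r2:Mul2,r3:5,r4:2,r5:14
  c6: CDB Add1=2; issue SUB r5<-Add1  regs: r0:7,r1:Add3,r2:Mul2,r3:5,r4:2,r5:Add1
  c7: CDB Mul2=12; stall  regs: r0:7,r1:Add3,r2:12,r3:5,r4:2,r5:Add1
  c8: CDB Add3=-5; issue SUB r2<-Add3  regs: r0:7,r1:-5,r2:Add3,r3:5,r4:2,r5:Add1
  c9: CDB Add1=-12; issue ADD r2<-Add1  regs: r0:7,r1:-5,r2:Add1,r3:5,r4:2,r5:-12
  c10: CDB Add2=9; issue ADD r5<-Add2  regs: r0:7,r1:-5,r2:Add1,r3:5,r4:2,r5:Add2
  c11: -  regs: r0:7,r1:-5,r2:Add1,r3:5,r4:2,r5:Add2
  c12: CDB Add3=-19  regs: r0:7,r1:-5,r2:Add1,r3:5,r4:2,r5:Add2
  c13: -  regs: r0:7,r1:-5,r2:Add1,r3:5,r4:2,r5:Add2
  c14: -  regs: r0:7,r1:-5,r2:Add1,r3:5,r4:2,r5:Add2
  c15: CDB Add1=-17  regs: r0:7,r1:-5,r2:-17,r3:5,r4:2,r5:Add2
  c16: -  regs: r0:7,r1:-5,r2:-17,r3:5,r4:2,r5:Add2
  c17: -  regs: r0:7,r1:-5,r2:-17,r3:5,r4:2,r5:Add2

STATUS = VALUE -17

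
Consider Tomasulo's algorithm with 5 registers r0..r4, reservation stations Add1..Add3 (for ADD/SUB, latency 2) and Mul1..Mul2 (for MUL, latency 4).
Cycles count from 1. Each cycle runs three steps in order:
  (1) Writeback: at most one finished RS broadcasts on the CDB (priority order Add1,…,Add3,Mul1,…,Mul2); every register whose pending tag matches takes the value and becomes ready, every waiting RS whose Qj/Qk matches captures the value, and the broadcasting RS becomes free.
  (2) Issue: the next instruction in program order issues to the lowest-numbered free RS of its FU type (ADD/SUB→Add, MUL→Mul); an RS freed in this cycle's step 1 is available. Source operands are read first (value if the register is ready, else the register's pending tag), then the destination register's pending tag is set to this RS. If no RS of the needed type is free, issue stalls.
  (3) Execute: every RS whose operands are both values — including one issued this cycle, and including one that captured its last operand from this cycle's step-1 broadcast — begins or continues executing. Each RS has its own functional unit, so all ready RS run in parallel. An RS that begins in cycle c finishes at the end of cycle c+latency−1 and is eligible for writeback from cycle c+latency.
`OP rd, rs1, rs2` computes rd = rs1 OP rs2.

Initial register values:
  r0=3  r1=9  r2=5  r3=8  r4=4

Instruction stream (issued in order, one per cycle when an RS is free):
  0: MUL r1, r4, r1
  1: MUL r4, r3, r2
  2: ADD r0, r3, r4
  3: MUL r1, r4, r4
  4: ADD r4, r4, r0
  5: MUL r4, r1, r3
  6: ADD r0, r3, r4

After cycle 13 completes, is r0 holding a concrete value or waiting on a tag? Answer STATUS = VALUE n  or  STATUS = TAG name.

  c1: issue MUL r1<-Mul1  regs: r0:3,r1:Mul1,r2:5,r3:8,r4:4
  c2: issue MUL r4<-Mul2  regs: r0:3,r1:Mul1,r2:5,r3:8,r4:Mul2
  c3: issue ADD r0<-Add1  regs: r0:Add1,r1:Mul1,r2:5,r3:8,r4:Mul2
  c4: stall  regs: r0:Add1,r1:Mul1,r2:5,r3:8,r4:Mul2
  c5: CDB Mul1=36; issue MUL r1<-Mul1  regs: r0:Add1,r1:Mul1,r2:5,r3:8,r4:Mul2
  c6: CDB Mul2=40; issue ADD r4<-Add2  regs: r0:Add1,r1:Mul1,r2:5,r3:8,r4:Add2
  c7: issue MUL r4<-Mul2  regs: r0:Add1,r1:Mul1,r2:5,r3:8,r4:Mul2
  c8: CDB Add1=48; issue ADD r0<-Add1  regs: r0:Add1,r1:Mul1,r2:5,r3:8,r4:Mul2
  c9: -  regs: r0:Add1,r1:Mul1,r2:5,r3:8,r4:Mul2
  c10: CDB Add2=88  regs: r0:Add1,r1:Mul1,r2:5,r3:8,r4:Mul2
  c11: CDB Mul1=1600  regs: r0:Add1,r1:1600,r2:5,r3:8,r4:Mul2
  c12: -  regs: r0:Add1,r1:1600,r2:5,r3:8,r4:Mul2
  c13: -  regs: r0:Add1,r1:1600,r2:5,r3:8,r4:Mul2

STATUS = TAG Add1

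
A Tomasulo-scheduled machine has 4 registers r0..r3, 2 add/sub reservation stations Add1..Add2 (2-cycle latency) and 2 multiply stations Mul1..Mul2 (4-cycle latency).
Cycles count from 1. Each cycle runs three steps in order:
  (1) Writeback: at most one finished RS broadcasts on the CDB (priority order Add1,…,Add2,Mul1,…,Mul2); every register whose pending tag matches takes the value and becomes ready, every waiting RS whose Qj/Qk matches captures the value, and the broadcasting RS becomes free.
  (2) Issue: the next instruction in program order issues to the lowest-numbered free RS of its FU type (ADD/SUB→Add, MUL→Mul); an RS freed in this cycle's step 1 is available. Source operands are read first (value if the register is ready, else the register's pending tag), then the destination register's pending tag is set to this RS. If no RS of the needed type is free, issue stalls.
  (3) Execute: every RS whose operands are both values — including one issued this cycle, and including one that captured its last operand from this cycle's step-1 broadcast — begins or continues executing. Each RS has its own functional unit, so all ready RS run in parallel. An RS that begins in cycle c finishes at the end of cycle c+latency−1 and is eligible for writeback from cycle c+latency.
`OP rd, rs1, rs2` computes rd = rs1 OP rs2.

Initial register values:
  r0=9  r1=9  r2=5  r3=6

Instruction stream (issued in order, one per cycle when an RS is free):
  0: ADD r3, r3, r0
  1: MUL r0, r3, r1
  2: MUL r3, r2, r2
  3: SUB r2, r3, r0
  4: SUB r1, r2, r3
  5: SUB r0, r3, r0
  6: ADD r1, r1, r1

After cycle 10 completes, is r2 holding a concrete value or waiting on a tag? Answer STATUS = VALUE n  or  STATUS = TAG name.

STATUS = VALUE -110

c1: issue ADD r3<-Add1 | r0:9,r1:9,r2:5,r3:Add1
c2: issue MUL r0<-Mul1 | r0:Mul1,r1:9,r2:5,r3:Add1
c3: CDB Add1=15; issue MUL r3<-Mul2 | r0:Mul1,r1:9,r2:5,r3:Mul2
c4: issue SUB r2<-Add1 | r0:Mul1,r1:9,r2:Add1,r3:Mul2
c5: issue SUB r1<-Add2 | r0:Mul1,r1:Add2,r2:Add1,r3:Mul2
c6: stall | r0:Mul1,r1:Add2,r2:Add1,r3:Mul2
c7: CDB Mul1=135; stall | r0:135,r1:Add2,r2:Add1,r3:Mul2
c8: CDB Mul2=25; stall | r0:135,r1:Add2,r2:Add1,r3:25
c9: stall | r0:135,r1:Add2,r2:Add1,r3:25
c10: CDB Add1=-110; issue SUB r0<-Add1 | r0:Add1,r1:Add2,r2:-110,r3:25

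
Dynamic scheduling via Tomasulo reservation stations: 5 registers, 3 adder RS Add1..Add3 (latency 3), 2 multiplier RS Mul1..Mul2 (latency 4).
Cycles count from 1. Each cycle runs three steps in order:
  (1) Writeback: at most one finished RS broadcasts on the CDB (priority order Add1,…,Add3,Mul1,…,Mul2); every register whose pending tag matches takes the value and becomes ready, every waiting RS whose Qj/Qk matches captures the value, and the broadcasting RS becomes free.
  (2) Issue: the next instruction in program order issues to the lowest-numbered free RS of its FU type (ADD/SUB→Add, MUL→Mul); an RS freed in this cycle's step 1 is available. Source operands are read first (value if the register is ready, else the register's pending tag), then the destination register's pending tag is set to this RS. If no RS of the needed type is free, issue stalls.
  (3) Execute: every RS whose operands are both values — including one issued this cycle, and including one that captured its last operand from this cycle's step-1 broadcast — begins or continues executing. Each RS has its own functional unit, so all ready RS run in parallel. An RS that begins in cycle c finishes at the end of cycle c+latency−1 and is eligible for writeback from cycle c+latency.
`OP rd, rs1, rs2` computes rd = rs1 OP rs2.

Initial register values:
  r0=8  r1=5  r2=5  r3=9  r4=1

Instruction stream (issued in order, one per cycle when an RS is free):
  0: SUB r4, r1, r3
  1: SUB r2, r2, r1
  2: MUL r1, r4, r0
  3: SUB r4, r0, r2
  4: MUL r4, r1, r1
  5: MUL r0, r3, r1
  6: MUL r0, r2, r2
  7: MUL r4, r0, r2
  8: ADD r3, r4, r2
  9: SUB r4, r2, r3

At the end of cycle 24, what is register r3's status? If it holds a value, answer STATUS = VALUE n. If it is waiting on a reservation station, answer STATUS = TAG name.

  c1: issue SUB r4<-Add1  regs: r0:8,r1:5,r2:5,r3:9,r4:Add1
  c2: issue SUB r2<-Add2  regs: r0:8,r1:5,r2:Add2,r3:9,r4:Add1
  c3: issue MUL r1<-Mul1  regs: r0:8,r1:Mul1,r2:Add2,r3:9,r4:Add1
  c4: CDB Add1=-4; issue SUB r4<-Add1  regs: r0:8,r1:Mul1,r2:Add2,r3:9,r4:Add1
  c5: CDB Add2=0; issue MUL r4<-Mul2  regs: r0:8,r1:Mul1,r2:0,r3:9,r4:Mul2
  c6: stall  regs: r0:8,r1:Mul1,r2:0,r3:9,r4:Mul2
  c7: stall  regs: r0:8,r1:Mul1,r2:0,r3:9,r4:Mul2
  c8: CDB Add1=8; stall  regs: r0:8,r1:Mul1,r2:0,r3:9,r4:Mul2
  c9: CDB Mul1=-32; issue MUL r0<-Mul1  regs: r0:Mul1,r1:-32,r2:0,r3:9,r4:Mul2
  c10: stall  regs: r0:Mul1,r1:-32,r2:0,r3:9,r4:Mul2
  c11: stall  regs: r0:Mul1,r1:-32,r2:0,r3:9,r4:Mul2
  c12: stall  regs: r0:Mul1,r1:-32,r2:0,r3:9,r4:Mul2
  c13: CDB Mul1=-288; issue MUL r0<-Mul1  regs: r0:Mul1,r1:-32,r2:0,r3:9,r4:Mul2
  c14: CDB Mul2=1024; issue MUL r4<-Mul2  regs: r0:Mul1,r1:-32,r2:0,r3:9,r4:Mul2
  c15: issue ADD r3<-Add1  regs: r0:Mul1,r1:-32,r2:0,r3:Add1,r4:Mul2
  c16: issue SUB r4<-Add2  regs: r0:Mul1,r1:-32,r2:0,r3:Add1,r4:Add2
  c17: CDB Mul1=0  regs: r0:0,r1:-32,r2:0,r3:Add1,r4:Add2
  c18: -  regs: r0:0,r1:-32,r2:0,r3:Add1,r4:Add2
  c19: -  regs: r0:0,r1:-32,r2:0,r3:Add1,r4:Add2
  c20: -  regs: r0:0,r1:-32,r2:0,r3:Add1,r4:Add2
  c21: CDB Mul2=0  regs: r0:0,r1:-32,r2:0,r3:Add1,r4:Add2
  c22: -  regs: r0:0,r1:-32,r2:0,r3:Add1,r4:Add2
  c23: -  regs: r0:0,r1:-32,r2:0,r3:Add1,r4:Add2
  c24: CDB Add1=0  regs: r0:0,r1:-32,r2:0,r3:0,r4:Add2

STATUS = VALUE 0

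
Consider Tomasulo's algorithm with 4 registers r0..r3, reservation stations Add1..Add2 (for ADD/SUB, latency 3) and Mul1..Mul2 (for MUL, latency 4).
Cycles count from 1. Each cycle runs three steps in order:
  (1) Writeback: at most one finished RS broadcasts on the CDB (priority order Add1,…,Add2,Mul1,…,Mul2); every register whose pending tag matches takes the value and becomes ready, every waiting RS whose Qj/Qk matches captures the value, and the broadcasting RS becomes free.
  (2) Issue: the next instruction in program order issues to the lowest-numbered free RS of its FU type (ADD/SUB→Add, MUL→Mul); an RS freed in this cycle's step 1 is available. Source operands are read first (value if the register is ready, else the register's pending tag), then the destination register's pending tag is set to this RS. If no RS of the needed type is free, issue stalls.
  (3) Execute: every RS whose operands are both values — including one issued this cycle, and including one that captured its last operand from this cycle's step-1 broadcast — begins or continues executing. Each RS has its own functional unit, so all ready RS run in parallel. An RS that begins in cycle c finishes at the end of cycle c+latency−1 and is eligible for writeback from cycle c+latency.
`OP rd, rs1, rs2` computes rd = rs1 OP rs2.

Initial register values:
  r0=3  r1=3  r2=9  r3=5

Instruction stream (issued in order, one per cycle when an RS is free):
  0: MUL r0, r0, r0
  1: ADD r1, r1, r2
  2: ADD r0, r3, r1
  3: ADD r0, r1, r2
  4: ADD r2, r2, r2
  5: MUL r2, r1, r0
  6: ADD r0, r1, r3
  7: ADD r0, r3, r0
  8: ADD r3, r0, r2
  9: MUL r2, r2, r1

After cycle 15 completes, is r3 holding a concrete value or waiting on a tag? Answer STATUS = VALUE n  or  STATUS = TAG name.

c1: issue MUL r0<-Mul1 | r0:Mul1,r1:3,r2:9,r3:5
c2: issue ADD r1<-Add1 | r0:Mul1,r1:Add1,r2:9,r3:5
c3: issue ADD r0<-Add2 | r0:Add2,r1:Add1,r2:9,r3:5
c4: stall | r0:Add2,r1:Add1,r2:9,r3:5
c5: CDB Add1=12; issue ADD r0<-Add1 | r0:Add1,r1:12,r2:9,r3:5
c6: CDB Mul1=9; stall | r0:Add1,r1:12,r2:9,r3:5
c7: stall | r0:Add1,r1:12,r2:9,r3:5
c8: CDB Add1=21; issue ADD r2<-Add1 | r0:21,r1:12,r2:Add1,r3:5
c9: CDB Add2=17; issue MUL r2<-Mul1 | r0:21,r1:12,r2:Mul1,r3:5
c10: issue ADD r0<-Add2 | r0:Add2,r1:12,r2:Mul1,r3:5
c11: CDB Add1=18; issue ADD r0<-Add1 | r0:Add1,r1:12,r2:Mul1,r3:5
c12: stall | r0:Add1,r1:12,r2:Mul1,r3:5
c13: CDB Add2=17; issue ADD r3<-Add2 | r0:Add1,r1:12,r2:Mul1,r3:Add2
c14: CDB Mul1=252; issue MUL r2<-Mul1 | r0:Add1,r1:12,r2:Mul1,r3:Add2
c15: - | r0:Add1,r1:12,r2:Mul1,r3:Add2

STATUS = TAG Add2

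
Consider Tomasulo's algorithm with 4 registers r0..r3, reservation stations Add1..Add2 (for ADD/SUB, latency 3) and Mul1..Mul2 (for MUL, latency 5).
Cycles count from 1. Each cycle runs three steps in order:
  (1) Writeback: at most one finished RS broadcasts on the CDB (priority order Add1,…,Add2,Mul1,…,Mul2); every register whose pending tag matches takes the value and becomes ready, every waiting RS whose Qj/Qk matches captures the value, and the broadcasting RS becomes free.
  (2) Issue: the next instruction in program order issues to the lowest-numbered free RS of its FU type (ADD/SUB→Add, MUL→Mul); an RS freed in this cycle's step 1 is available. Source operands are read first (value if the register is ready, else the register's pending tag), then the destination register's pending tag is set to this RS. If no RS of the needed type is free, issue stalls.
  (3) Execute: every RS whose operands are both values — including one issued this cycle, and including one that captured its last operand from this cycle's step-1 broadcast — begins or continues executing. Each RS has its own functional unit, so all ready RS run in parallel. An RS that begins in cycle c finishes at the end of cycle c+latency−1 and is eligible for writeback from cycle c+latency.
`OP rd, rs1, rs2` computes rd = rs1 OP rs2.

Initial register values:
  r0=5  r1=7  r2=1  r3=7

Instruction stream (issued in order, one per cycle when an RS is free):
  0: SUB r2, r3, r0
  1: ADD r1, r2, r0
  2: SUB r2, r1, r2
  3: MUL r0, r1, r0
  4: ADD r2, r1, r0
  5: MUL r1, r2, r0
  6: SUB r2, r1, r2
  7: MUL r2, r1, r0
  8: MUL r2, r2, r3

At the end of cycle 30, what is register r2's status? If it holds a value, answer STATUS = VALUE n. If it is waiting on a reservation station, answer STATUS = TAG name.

STATUS = VALUE 360150

c1: issue SUB r2<-Add1 | r0:5,r1:7,r2:Add1,r3:7
c2: issue ADD r1<-Add2 | r0:5,r1:Add2,r2:Add1,r3:7
c3: stall | r0:5,r1:Add2,r2:Add1,r3:7
c4: CDB Add1=2; issue SUB r2<-Add1 | r0:5,r1:Add2,r2:Add1,r3:7
c5: issue MUL r0<-Mul1 | r0:Mul1,r1:Add2,r2:Add1,r3:7
c6: stall | r0:Mul1,r1:Add2,r2:Add1,r3:7
c7: CDB Add2=7; issue ADD r2<-Add2 | r0:Mul1,r1:7,r2:Add2,r3:7
c8: issue MUL r1<-Mul2 | r0:Mul1,r1:Mul2,r2:Add2,r3:7
c9: stall | r0:Mul1,r1:Mul2,r2:Add2,r3:7
c10: CDB Add1=5; issue SUB r2<-Add1 | r0:Mul1,r1:Mul2,r2:Add1,r3:7
c11: stall | r0:Mul1,r1:Mul2,r2:Add1,r3:7
c12: CDB Mul1=35; issue MUL r2<-Mul1 | r0:35,r1:Mul2,r2:Mul1,r3:7
c13: stall | r0:35,r1:Mul2,r2:Mul1,r3:7
c14: stall | r0:35,r1:Mul2,r2:Mul1,r3:7
c15: CDB Add2=42; stall | r0:35,r1:Mul2,r2:Mul1,r3:7
c16: stall | r0:35,r1:Mul2,r2:Mul1,r3:7
c17: stall | r0:35,r1:Mul2,r2:Mul1,r3:7
c18: stall | r0:35,r1:Mul2,r2:Mul1,r3:7
c19: stall | r0:35,r1:Mul2,r2:Mul1,r3:7
c20: CDB Mul2=1470; issue MUL r2<-Mul2 | r0:35,r1:1470,r2:Mul2,r3:7
c21: - | r0:35,r1:1470,r2:Mul2,r3:7
c22: - | r0:35,r1:1470,r2:Mul2,r3:7
c23: CDB Add1=1428 | r0:35,r1:1470,r2:Mul2,r3:7
c24: - | r0:35,r1:1470,r2:Mul2,r3:7
c25: CDB Mul1=51450 | r0:35,r1:1470,r2:Mul2,r3:7
c26: - | r0:35,r1:1470,r2:Mul2,r3:7
c27: - | r0:35,r1:1470,r2:Mul2,r3:7
c28: - | r0:35,r1:1470,r2:Mul2,r3:7
c29: - | r0:35,r1:1470,r2:Mul2,r3:7
c30: CDB Mul2=360150 | r0:35,r1:1470,r2:360150,r3:7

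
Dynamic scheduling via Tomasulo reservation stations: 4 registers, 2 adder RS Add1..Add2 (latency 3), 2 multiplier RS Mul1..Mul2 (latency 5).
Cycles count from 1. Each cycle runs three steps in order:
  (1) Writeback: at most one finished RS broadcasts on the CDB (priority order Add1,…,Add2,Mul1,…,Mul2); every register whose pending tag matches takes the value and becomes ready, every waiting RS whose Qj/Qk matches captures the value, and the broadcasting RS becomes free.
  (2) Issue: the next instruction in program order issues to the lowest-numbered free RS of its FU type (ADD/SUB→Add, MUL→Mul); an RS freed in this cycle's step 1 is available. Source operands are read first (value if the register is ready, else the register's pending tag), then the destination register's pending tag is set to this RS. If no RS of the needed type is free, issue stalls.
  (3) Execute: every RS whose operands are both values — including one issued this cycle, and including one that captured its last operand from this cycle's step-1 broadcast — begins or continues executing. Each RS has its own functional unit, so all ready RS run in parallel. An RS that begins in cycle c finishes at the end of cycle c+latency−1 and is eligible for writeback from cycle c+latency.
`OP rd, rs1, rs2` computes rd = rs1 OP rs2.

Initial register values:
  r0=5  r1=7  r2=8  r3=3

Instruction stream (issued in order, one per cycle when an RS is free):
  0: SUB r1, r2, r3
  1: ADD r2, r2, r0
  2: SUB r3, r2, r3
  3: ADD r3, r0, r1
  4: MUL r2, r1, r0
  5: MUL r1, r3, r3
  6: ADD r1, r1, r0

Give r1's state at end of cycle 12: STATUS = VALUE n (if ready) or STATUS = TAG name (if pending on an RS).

c1: issue SUB r1<-Add1 | r0:5,r1:Add1,r2:8,r3:3
c2: issue ADD r2<-Add2 | r0:5,r1:Add1,r2:Add2,r3:3
c3: stall | r0:5,r1:Add1,r2:Add2,r3:3
c4: CDB Add1=5; issue SUB r3<-Add1 | r0:5,r1:5,r2:Add2,r3:Add1
c5: CDB Add2=13; issue ADD r3<-Add2 | r0:5,r1:5,r2:13,r3:Add2
c6: issue MUL r2<-Mul1 | r0:5,r1:5,r2:Mul1,r3:Add2
c7: issue MUL r1<-Mul2 | r0:5,r1:Mul2,r2:Mul1,r3:Add2
c8: CDB Add1=10; issue ADD r1<-Add1 | r0:5,r1:Add1,r2:Mul1,r3:Add2
c9: CDB Add2=10 | r0:5,r1:Add1,r2:Mul1,r3:10
c10: - | r0:5,r1:Add1,r2:Mul1,r3:10
c11: CDB Mul1=25 | r0:5,r1:Add1,r2:25,r3:10
c12: - | r0:5,r1:Add1,r2:25,r3:10

STATUS = TAG Add1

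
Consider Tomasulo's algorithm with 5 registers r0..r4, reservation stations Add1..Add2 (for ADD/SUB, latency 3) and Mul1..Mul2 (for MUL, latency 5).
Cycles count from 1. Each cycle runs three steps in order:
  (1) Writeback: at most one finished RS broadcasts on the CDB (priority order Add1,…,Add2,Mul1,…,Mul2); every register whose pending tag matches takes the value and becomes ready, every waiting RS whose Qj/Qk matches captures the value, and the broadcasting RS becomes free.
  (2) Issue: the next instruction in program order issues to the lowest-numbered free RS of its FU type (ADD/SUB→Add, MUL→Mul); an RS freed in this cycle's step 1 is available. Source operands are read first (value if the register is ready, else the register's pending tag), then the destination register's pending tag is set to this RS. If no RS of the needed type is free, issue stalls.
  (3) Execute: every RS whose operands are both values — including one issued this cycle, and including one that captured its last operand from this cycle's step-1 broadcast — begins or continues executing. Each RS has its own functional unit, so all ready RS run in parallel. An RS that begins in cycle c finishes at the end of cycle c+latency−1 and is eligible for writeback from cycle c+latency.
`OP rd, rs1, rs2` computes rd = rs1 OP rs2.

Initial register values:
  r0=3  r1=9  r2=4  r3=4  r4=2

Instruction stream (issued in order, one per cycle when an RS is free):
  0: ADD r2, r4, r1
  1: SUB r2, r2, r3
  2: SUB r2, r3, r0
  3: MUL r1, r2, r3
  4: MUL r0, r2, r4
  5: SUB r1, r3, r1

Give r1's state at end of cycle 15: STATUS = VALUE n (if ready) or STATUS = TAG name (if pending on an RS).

STATUS = VALUE 0

c1: issue ADD r2<-Add1 | r0:3,r1:9,r2:Add1,r3:4,r4:2
c2: issue SUB r2<-Add2 | r0:3,r1:9,r2:Add2,r3:4,r4:2
c3: stall | r0:3,r1:9,r2:Add2,r3:4,r4:2
c4: CDB Add1=11; issue SUB r2<-Add1 | r0:3,r1:9,r2:Add1,r3:4,r4:2
c5: issue MUL r1<-Mul1 | r0:3,r1:Mul1,r2:Add1,r3:4,r4:2
c6: issue MUL r0<-Mul2 | r0:Mul2,r1:Mul1,r2:Add1,r3:4,r4:2
c7: CDB Add1=1; issue SUB r1<-Add1 | r0:Mul2,r1:Add1,r2:1,r3:4,r4:2
c8: CDB Add2=7 | r0:Mul2,r1:Add1,r2:1,r3:4,r4:2
c9: - | r0:Mul2,r1:Add1,r2:1,r3:4,r4:2
c10: - | r0:Mul2,r1:Add1,r2:1,r3:4,r4:2
c11: - | r0:Mul2,r1:Add1,r2:1,r3:4,r4:2
c12: CDB Mul1=4 | r0:Mul2,r1:Add1,r2:1,r3:4,r4:2
c13: CDB Mul2=2 | r0:2,r1:Add1,r2:1,r3:4,r4:2
c14: - | r0:2,r1:Add1,r2:1,r3:4,r4:2
c15: CDB Add1=0 | r0:2,r1:0,r2:1,r3:4,r4:2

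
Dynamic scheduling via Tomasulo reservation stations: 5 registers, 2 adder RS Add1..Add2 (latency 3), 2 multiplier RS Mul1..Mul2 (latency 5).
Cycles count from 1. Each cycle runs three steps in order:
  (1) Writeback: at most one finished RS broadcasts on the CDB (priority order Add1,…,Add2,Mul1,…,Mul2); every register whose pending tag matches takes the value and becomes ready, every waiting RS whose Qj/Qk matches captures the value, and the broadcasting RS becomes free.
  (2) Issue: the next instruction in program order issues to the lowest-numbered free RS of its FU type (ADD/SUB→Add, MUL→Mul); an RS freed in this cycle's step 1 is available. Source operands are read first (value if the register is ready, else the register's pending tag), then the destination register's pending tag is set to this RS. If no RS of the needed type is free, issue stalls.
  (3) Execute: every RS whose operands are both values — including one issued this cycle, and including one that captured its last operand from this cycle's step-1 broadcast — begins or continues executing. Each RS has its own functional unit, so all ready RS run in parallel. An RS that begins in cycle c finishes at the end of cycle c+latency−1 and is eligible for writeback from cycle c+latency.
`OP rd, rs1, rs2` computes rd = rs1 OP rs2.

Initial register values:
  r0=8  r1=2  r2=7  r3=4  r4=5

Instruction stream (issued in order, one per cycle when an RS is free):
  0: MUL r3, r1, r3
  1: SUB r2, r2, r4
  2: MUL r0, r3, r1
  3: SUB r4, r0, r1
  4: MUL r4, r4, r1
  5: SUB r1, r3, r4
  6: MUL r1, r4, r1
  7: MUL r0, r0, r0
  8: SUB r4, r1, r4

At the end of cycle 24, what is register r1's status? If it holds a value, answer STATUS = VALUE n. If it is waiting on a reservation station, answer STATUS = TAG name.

STATUS = TAG Mul2

  c1: issue MUL r3<-Mul1  regs: r0:8,r1:2,r2:7,r3:Mul1,r4:5
  c2: issue SUB r2<-Add1  regs: r0:8,r1:2,r2:Add1,r3:Mul1,r4:5
  c3: issue MUL r0<-Mul2  regs: r0:Mul2,r1:2,r2:Add1,r3:Mul1,r4:5
  c4: issue SUB r4<-Add2  regs: r0:Mul2,r1:2,r2:Add1,r3:Mul1,r4:Add2
  c5: CDB Add1=2; stall  regs: r0:Mul2,r1:2,r2:2,r3:Mul1,r4:Add2
  c6: CDB Mul1=8; issue MUL r4<-Mul1  regs: r0:Mul2,r1:2,r2:2,r3:8,r4:Mul1
  c7: issue SUB r1<-Add1  regs: r0:Mul2,r1:Add1,r2:2,r3:8,r4:Mul1
  c8: stall  regs: r0:Mul2,r1:Add1,r2:2,r3:8,r4:Mul1
  c9: stall  regs: r0:Mul2,r1:Add1,r2:2,r3:8,r4:Mul1
  c10: stall  regs: r0:Mul2,r1:Add1,r2:2,r3:8,r4:Mul1
  c11: CDB Mul2=16; issue MUL r1<-Mul2  regs: r0:16,r1:Mul2,r2:2,r3:8,r4:Mul1
  c12: stall  regs: r0:16,r1:Mul2,r2:2,r3:8,r4:Mul1
  c13: stall  regs: r0:16,r1:Mul2,r2:2,r3:8,r4:Mul1
  c14: CDB Add2=14; stall  regs: r0:16,r1:Mul2,r2:2,r3:8,r4:Mul1
  c15: stall  regs: r0:16,r1:Mul2,r2:2,r3:8,r4:Mul1
  c16: stall  regs: r0:16,r1:Mul2,r2:2,r3:8,r4:Mul1
  c17: stall  regs: r0:16,r1:Mul2,r2:2,r3:8,r4:Mul1
  c18: stall  regs: r0:16,r1:Mul2,r2:2,r3:8,r4:Mul1
  c19: CDB Mul1=28; issue MUL r0<-Mul1  regs: r0:Mul1,r1:Mul2,r2:2,r3:8,r4:28
  c20: issue SUB r4<-Add2  regs: r0:Mul1,r1:Mul2,r2:2,r3:8,r4:Add2
  c21: -  regs: r0:Mul1,r1:Mul2,r2:2,r3:8,r4:Add2
  c22: CDB Add1=-20  regs: r0:Mul1,r1:Mul2,r2:2,r3:8,r4:Add2
  c23: -  regs: r0:Mul1,r1:Mul2,r2:2,r3:8,r4:Add2
  c24: CDB Mul1=256  regs: r0:256,r1:Mul2,r2:2,r3:8,r4:Add2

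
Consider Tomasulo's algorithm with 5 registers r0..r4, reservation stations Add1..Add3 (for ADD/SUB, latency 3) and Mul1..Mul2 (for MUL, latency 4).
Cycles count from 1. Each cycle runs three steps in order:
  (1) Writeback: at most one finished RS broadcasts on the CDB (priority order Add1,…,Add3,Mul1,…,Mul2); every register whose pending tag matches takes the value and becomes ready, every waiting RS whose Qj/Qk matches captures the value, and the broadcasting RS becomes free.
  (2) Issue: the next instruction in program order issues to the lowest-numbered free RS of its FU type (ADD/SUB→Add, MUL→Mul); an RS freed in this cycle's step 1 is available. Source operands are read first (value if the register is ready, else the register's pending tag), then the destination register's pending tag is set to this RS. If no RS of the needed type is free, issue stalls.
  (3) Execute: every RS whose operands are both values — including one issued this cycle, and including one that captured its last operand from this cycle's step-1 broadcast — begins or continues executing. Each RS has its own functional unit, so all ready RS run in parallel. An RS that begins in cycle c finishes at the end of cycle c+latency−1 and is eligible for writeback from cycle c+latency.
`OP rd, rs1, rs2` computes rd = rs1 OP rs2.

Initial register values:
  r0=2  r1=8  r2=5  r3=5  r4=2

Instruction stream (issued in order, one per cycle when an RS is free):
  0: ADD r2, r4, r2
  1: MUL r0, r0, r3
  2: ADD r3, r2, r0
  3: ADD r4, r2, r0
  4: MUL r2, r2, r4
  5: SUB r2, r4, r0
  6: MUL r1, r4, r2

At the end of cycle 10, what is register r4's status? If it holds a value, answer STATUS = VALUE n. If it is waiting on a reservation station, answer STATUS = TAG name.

STATUS = VALUE 17

cycle 1: issue ADD r2<-Add1 // r0:2,r1:8,r2:Add1,r3:5,r4:2
cycle 2: issue MUL r0<-Mul1 // r0:Mul1,r1:8,r2:Add1,r3:5,r4:2
cycle 3: issue ADD r3<-Add2 // r0:Mul1,r1:8,r2:Add1,r3:Add2,r4:2
cycle 4: CDB Add1=7; issue ADD r4<-Add1 // r0:Mul1,r1:8,r2:7,r3:Add2,r4:Add1
cycle 5: issue MUL r2<-Mul2 // r0:Mul1,r1:8,r2:Mul2,r3:Add2,r4:Add1
cycle 6: CDB Mul1=10; issue SUB r2<-Add3 // r0:10,r1:8,r2:Add3,r3:Add2,r4:Add1
cycle 7: issue MUL r1<-Mul1 // r0:10,r1:Mul1,r2:Add3,r3:Add2,r4:Add1
cycle 8: - // r0:10,r1:Mul1,r2:Add3,r3:Add2,r4:Add1
cycle 9: CDB Add1=17 // r0:10,r1:Mul1,r2:Add3,r3:Add2,r4:17
cycle 10: CDB Add2=17 // r0:10,r1:Mul1,r2:Add3,r3:17,r4:17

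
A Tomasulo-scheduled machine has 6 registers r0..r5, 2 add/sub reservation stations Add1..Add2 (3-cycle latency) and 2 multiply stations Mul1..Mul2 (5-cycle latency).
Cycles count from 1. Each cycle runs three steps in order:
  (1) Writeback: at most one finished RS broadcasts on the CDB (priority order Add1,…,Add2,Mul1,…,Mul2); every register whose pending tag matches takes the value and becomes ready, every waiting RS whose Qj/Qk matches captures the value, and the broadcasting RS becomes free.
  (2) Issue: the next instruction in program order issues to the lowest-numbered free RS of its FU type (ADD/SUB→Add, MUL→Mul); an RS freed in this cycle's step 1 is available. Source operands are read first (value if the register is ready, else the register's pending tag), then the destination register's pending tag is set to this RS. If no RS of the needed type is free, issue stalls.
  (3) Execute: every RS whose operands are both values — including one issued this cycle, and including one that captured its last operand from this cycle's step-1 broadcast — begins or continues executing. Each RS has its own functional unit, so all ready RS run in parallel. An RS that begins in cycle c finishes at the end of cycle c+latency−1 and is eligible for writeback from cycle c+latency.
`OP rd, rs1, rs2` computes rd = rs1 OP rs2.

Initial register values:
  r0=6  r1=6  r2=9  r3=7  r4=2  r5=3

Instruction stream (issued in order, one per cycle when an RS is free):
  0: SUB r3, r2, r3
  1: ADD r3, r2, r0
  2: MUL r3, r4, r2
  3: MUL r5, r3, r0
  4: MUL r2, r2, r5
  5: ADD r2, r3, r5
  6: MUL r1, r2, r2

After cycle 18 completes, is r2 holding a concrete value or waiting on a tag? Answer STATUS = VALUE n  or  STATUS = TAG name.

STATUS = VALUE 126

cycle 1: issue SUB r3<-Add1 // r0:6,r1:6,r2:9,r3:Add1,r4:2,r5:3
cycle 2: issue ADD r3<-Add2 // r0:6,r1:6,r2:9,r3:Add2,r4:2,r5:3
cycle 3: issue MUL r3<-Mul1 // r0:6,r1:6,r2:9,r3:Mul1,r4:2,r5:3
cycle 4: CDB Add1=2; issue MUL r5<-Mul2 // r0:6,r1:6,r2:9,r3:Mul1,r4:2,r5:Mul2
cycle 5: CDB Add2=15; stall // r0:6,r1:6,r2:9,r3:Mul1,r4:2,r5:Mul2
cycle 6: stall // r0:6,r1:6,r2:9,r3:Mul1,r4:2,r5:Mul2
cycle 7: stall // r0:6,r1:6,r2:9,r3:Mul1,r4:2,r5:Mul2
cycle 8: CDB Mul1=18; issue MUL r2<-Mul1 // r0:6,r1:6,r2:Mul1,r3:18,r4:2,r5:Mul2
cycle 9: issue ADD r2<-Add1 // r0:6,r1:6,r2:Add1,r3:18,r4:2,r5:Mul2
cycle 10: stall // r0:6,r1:6,r2:Add1,r3:18,r4:2,r5:Mul2
cycle 11: stall // r0:6,r1:6,r2:Add1,r3:18,r4:2,r5:Mul2
cycle 12: stall // r0:6,r1:6,r2:Add1,r3:18,r4:2,r5:Mul2
cycle 13: CDB Mul2=108; issue MUL r1<-Mul2 // r0:6,r1:Mul2,r2:Add1,r3:18,r4:2,r5:108
cycle 14: - // r0:6,r1:Mul2,r2:Add1,r3:18,r4:2,r5:108
cycle 15: - // r0:6,r1:Mul2,r2:Add1,r3:18,r4:2,r5:108
cycle 16: CDB Add1=126 // r0:6,r1:Mul2,r2:126,r3:18,r4:2,r5:108
cycle 17: - // r0:6,r1:Mul2,r2:126,r3:18,r4:2,r5:108
cycle 18: CDB Mul1=972 // r0:6,r1:Mul2,r2:126,r3:18,r4:2,r5:108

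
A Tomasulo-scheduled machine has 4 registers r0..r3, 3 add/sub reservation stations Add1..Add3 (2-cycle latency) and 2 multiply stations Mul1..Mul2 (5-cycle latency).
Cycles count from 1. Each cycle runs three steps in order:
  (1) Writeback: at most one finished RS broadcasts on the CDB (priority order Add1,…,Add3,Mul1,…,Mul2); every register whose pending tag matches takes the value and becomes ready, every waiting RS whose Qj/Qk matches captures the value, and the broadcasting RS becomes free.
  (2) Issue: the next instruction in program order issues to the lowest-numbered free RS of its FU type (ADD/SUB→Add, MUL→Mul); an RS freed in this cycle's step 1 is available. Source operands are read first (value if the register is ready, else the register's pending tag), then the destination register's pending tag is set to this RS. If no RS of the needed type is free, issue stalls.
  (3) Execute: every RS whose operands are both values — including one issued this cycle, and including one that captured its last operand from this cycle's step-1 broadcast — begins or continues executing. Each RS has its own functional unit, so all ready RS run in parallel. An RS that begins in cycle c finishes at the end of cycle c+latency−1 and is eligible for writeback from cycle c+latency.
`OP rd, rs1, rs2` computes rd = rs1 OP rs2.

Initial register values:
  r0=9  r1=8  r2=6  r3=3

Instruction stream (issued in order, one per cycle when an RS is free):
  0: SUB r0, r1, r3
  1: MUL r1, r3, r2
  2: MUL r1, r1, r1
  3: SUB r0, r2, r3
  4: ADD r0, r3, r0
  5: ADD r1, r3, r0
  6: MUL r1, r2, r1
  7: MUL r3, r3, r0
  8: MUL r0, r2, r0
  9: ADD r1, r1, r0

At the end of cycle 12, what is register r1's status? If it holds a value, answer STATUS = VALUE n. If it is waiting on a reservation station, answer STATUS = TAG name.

c1: issue SUB r0<-Add1 | r0:Add1,r1:8,r2:6,r3:3
c2: issue MUL r1<-Mul1 | r0:Add1,r1:Mul1,r2:6,r3:3
c3: CDB Add1=5; issue MUL r1<-Mul2 | r0:5,r1:Mul2,r2:6,r3:3
c4: issue SUB r0<-Add1 | r0:Add1,r1:Mul2,r2:6,r3:3
c5: issue ADD r0<-Add2 | r0:Add2,r1:Mul2,r2:6,r3:3
c6: CDB Add1=3; issue ADD r1<-Add1 | r0:Add2,r1:Add1,r2:6,r3:3
c7: CDB Mul1=18; issue MUL r1<-Mul1 | r0:Add2,r1:Mul1,r2:6,r3:3
c8: CDB Add2=6; stall | r0:6,r1:Mul1,r2:6,r3:3
c9: stall | r0:6,r1:Mul1,r2:6,r3:3
c10: CDB Add1=9; stall | r0:6,r1:Mul1,r2:6,r3:3
c11: stall | r0:6,r1:Mul1,r2:6,r3:3
c12: CDB Mul2=324; issue MUL r3<-Mul2 | r0:6,r1:Mul1,r2:6,r3:Mul2

STATUS = TAG Mul1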